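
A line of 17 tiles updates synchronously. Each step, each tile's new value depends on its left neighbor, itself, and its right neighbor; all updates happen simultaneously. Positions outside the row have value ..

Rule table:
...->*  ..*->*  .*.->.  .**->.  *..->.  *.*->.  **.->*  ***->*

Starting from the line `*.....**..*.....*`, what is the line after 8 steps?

*.....*..*.***...

step 1: ..****.*.*..****.
step 2: **.***.....*.***.
step 3: .*..**.****...**.
step 4: *..*.*..***.**.*.
step 5: ..*....*.**..*...
step 6: **..***...*.*..**
step 7: .*.*.**.**....*.*
step 8: *.....*..*.***...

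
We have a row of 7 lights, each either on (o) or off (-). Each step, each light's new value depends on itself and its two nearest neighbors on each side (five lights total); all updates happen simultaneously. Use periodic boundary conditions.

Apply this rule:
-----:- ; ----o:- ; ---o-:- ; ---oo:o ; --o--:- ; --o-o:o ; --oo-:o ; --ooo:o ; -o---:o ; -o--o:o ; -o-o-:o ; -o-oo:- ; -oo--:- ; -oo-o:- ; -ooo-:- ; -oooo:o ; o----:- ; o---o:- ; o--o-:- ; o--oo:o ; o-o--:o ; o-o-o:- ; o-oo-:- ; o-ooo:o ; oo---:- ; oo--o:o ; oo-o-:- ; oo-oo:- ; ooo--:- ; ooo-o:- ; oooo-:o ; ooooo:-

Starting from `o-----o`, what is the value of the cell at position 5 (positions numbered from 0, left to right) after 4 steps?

-

step 1: -----oo
step 2: ----oo-
step 3: ---oo--
step 4: --oo---
position 5 holds -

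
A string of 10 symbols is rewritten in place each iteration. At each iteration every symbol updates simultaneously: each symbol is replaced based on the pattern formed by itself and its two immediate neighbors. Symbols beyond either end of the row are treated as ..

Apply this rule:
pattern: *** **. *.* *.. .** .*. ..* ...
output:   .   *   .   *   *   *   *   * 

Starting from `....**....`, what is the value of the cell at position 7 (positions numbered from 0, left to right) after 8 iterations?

**********
*........*
**********  (repeats iteration 1; period 2)
iteration 8: *........*
position 7 holds .

.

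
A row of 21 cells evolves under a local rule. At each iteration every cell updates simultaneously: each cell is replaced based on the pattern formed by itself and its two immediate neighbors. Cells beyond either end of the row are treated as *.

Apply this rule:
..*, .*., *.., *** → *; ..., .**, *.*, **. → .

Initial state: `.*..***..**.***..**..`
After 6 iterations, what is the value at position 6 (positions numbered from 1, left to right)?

.

iteration 1: .***.*.**....*.**..**
iteration 2: ..*..*...*..**...**.*
iteration 3: *******.****..*.*....
iteration 4: ******...**.***.**..*
iteration 5: *****.*.*....*....**.
iteration 6: ****..*.**..***..*...
position 6 holds .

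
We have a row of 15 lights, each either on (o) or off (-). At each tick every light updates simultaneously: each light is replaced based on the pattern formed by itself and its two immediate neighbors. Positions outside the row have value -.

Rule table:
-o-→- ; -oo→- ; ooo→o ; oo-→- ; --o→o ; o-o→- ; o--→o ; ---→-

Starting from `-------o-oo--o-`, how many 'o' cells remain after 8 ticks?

------o----oo-o
-----o-o--o----
----o---oo-o---
---o-o-o----o--
--o-----o--o-o-
-o-o---o-oo---o
o---o-o----o-o-
-o-o---o--o---o
count of o: 5

5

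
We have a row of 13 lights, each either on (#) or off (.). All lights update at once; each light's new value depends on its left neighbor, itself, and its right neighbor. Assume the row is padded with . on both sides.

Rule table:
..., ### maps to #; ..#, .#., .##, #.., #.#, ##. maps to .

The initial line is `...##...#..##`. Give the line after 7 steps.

##....#......
...##...#####
##....#..###.
...##.....#..
##....###...#
...##..#..#..
##..........#

##..........#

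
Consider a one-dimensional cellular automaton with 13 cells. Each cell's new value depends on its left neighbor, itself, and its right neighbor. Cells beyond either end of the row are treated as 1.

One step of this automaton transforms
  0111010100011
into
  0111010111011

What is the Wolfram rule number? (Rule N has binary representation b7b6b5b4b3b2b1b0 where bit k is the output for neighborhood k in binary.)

position 2: 111 → 1  (bit 7 = 1)
position 3: 110 → 1  (bit 6 = 1)
position 0: 101 → 0  (bit 5 = 0)
position 8: 100 → 1  (bit 4 = 1)
position 1: 011 → 1  (bit 3 = 1)
position 5: 010 → 1  (bit 2 = 1)
position 10: 001 → 0  (bit 1 = 0)
position 9: 000 → 1  (bit 0 = 1)
bits b7..b0 = 11011101 = 221

221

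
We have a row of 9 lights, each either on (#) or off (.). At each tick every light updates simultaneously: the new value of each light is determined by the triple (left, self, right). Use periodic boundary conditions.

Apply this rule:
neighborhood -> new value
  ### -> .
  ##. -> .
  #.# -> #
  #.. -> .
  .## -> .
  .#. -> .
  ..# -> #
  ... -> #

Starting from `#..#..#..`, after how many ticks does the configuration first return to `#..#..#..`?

3

..#..#..#
.#..#..#.
#..#..#..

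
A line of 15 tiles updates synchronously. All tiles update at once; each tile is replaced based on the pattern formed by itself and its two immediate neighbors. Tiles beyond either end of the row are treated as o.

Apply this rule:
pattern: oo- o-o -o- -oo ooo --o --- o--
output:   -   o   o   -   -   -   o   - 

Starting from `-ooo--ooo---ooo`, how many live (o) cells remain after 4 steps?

7

o---------o----
--ooooooo-o-oo-
---------ooo--o
-ooooooo-------
count of o: 7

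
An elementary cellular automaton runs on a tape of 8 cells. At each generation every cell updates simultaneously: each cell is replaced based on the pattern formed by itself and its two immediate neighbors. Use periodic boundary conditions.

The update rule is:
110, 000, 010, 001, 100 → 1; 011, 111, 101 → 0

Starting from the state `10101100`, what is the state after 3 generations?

10001111

10100111
10111000
10001111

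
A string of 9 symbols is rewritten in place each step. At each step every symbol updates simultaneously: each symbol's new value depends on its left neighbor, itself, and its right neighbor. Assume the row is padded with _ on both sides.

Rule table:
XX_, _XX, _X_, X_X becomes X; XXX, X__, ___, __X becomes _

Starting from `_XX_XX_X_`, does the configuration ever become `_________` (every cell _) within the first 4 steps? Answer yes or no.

_XXXXXXX_
_X_____X_
_X_____X_  (fixed point — unchanged through step 4)
step 4 is _X_____X_, still not uniform _

no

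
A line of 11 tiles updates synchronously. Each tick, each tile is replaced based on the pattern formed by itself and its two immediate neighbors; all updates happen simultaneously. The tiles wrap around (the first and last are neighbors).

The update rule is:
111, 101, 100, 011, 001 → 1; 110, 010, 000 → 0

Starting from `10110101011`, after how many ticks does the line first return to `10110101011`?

tick 1: 01101010111
tick 2: 11010101110
tick 3: 10101011101
tick 4: 01010111011
tick 5: 10101110110
tick 6: 01011101101
tick 7: 10111011010
tick 8: 01110110101
tick 9: 11101101010
tick 10: 11011010101
tick 11: 10110101011

11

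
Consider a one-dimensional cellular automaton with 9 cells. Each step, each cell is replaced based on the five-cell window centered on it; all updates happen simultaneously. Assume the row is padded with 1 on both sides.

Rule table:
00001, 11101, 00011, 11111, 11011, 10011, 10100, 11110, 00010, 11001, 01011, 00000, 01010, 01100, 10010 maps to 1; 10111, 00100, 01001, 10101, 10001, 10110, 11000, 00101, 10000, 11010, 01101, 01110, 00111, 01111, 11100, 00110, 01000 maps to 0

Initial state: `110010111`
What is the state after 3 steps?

101101001
110001010
100010101

100010101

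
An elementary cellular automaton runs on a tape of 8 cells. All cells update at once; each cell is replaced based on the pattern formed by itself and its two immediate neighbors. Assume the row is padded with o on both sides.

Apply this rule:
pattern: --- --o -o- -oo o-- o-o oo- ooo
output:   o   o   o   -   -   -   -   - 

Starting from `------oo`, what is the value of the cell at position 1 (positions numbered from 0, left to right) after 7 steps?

o

-ooooo--
-------o
-oooooo-
--------
-ooooooo
--------  (repeats step 4; period 2)
step 7: -ooooooo
position 1 holds o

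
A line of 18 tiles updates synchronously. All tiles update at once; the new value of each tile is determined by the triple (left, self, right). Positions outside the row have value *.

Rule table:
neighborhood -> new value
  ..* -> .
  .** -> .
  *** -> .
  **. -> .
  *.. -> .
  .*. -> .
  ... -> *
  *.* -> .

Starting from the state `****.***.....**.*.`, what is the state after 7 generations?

.........***......
.*******.....****.
.........***......  (repeats generation 1; period 2)
generation 7: .........***......

.........***......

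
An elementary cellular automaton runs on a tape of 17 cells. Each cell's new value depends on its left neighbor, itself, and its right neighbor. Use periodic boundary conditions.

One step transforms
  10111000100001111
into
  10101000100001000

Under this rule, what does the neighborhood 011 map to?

At position 2 the neighborhood is 011; the next row has 1 there.

1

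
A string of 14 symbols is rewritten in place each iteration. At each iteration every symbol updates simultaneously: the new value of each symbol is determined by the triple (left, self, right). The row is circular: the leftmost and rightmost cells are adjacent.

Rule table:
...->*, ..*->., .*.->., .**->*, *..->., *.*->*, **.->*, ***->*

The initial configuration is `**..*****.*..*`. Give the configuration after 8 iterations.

**..**********

iteration 1: **..******...*
iteration 2: **..******.*.*
iteration 3: **..*******.**
iteration 4: **..**********
iteration 5: **..**********  (fixed point — unchanged through iteration 8)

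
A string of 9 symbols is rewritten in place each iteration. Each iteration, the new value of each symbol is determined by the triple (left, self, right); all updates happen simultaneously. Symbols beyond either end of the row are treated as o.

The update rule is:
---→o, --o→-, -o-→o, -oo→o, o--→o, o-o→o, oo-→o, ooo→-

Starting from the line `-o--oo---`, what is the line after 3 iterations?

iteration 1: ooo-oooo-
iteration 2: --ooo--oo
iteration 3: o-o-oo-o-

o-o-oo-o-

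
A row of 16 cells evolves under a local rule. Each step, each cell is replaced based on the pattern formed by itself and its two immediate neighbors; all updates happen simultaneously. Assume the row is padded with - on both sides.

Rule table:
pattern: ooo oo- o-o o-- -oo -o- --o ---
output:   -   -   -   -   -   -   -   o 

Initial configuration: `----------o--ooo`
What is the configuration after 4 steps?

----------oooooo

ooooooooo-------
----------oooooo
ooooooooo-------  (repeats step 1; period 2)
step 4: ----------oooooo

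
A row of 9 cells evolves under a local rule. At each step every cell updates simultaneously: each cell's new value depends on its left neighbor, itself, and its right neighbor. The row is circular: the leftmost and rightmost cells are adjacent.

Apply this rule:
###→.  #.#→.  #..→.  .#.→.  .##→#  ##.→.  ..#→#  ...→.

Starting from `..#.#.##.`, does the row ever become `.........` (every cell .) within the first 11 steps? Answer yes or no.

.#....#..
#....#...
....#...#
...#...#.
..#...#..
.#...#...
#...#....
...#....#
..#....#.
.#....#..  (repeats step 1; period 9)
step 11: #....#...
step 11 is #....#..., still not uniform .

no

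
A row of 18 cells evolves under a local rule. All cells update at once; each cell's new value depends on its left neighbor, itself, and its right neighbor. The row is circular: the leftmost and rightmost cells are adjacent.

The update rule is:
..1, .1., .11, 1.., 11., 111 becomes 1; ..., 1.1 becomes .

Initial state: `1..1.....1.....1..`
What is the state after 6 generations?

111111.11111.11111

generation 1: 11111...111...1111
generation 2: 111111.11111.11111
generation 3: 111111.11111.11111  (fixed point — unchanged through generation 6)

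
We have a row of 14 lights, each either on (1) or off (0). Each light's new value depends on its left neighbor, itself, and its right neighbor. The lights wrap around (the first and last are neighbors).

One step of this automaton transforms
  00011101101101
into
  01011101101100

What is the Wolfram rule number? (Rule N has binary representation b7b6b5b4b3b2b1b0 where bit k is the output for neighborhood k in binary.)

201

position 4: 111 → 1  (bit 7 = 1)
position 5: 110 → 1  (bit 6 = 1)
position 6: 101 → 0  (bit 5 = 0)
position 0: 100 → 0  (bit 4 = 0)
position 3: 011 → 1  (bit 3 = 1)
position 13: 010 → 0  (bit 2 = 0)
position 2: 001 → 0  (bit 1 = 0)
position 1: 000 → 1  (bit 0 = 1)
bits b7..b0 = 11001001 = 201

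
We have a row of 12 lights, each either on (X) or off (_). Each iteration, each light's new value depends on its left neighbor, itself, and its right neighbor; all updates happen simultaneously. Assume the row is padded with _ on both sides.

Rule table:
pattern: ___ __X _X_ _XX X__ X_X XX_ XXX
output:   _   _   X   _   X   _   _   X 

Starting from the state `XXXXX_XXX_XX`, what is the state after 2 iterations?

iteration 1: _XXX___X____
iteration 2: __X_X__XX___

__X_X__XX___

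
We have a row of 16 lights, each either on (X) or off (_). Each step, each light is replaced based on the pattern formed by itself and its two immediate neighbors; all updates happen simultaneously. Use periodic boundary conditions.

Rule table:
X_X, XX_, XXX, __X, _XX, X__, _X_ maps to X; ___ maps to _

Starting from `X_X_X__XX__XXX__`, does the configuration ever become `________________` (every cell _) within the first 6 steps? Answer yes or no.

no

XXXXXXXXXXXXXXXX
XXXXXXXXXXXXXXXX  (fixed point — unchanged through step 6)
step 6 is XXXXXXXXXXXXXXXX, still not uniform _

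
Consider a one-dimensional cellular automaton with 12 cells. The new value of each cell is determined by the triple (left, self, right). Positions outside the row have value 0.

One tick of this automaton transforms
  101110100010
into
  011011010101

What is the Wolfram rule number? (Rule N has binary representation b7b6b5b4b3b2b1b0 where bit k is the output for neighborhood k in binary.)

position 3: 111 → 0  (bit 7 = 0)
position 4: 110 → 1  (bit 6 = 1)
position 1: 101 → 1  (bit 5 = 1)
position 7: 100 → 1  (bit 4 = 1)
position 2: 011 → 1  (bit 3 = 1)
position 0: 010 → 0  (bit 2 = 0)
position 9: 001 → 1  (bit 1 = 1)
position 8: 000 → 0  (bit 0 = 0)
bits b7..b0 = 01111010 = 122

122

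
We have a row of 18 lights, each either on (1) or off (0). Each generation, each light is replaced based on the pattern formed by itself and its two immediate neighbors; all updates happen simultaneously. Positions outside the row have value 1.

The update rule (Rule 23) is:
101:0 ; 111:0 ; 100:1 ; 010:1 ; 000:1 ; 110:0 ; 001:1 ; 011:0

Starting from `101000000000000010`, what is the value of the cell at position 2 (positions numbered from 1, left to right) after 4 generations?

generation 1: 001111111111111110
generation 2: 110000000000000000
generation 3: 001111111111111111
generation 4: 110000000000000000
position 2 holds 1

1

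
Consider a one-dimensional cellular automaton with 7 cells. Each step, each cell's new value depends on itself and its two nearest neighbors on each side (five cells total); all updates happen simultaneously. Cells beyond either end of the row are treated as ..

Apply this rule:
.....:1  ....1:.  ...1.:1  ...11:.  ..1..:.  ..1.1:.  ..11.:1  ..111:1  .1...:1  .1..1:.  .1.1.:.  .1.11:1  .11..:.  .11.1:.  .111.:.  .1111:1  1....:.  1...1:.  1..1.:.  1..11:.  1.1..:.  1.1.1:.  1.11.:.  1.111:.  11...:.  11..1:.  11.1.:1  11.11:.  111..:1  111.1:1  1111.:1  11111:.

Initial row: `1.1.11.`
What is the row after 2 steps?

...1...
1.1.1.1

1.1.1.1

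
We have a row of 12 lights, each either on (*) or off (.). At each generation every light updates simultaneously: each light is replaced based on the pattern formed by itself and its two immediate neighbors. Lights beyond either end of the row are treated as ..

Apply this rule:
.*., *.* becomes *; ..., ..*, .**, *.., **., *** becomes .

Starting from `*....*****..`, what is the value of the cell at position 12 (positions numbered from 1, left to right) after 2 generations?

*...........
*...........
position 12 holds .

.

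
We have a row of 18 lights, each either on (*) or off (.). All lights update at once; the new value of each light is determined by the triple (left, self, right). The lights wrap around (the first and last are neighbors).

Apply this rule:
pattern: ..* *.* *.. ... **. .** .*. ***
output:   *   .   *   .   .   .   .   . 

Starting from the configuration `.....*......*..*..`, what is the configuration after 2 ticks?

...*...*..*......*

tick 1: ....*.*....*.**.*.
tick 2: ...*...*..*......*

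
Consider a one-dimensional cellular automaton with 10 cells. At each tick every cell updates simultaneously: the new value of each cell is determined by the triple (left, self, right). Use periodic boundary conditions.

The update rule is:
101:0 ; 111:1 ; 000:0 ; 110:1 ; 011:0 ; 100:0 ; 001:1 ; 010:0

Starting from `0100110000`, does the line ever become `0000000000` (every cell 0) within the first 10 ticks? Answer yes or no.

tick 1: 1001010000
tick 2: 0010000001
tick 3: 0100000010
tick 4: 1000000100
tick 5: 0000001001
tick 6: 0000010010
tick 7: 0000100100
tick 8: 0001001000
tick 9: 0010010000
tick 10: 0100100000
tick 10 is 0100100000, still not uniform 0

no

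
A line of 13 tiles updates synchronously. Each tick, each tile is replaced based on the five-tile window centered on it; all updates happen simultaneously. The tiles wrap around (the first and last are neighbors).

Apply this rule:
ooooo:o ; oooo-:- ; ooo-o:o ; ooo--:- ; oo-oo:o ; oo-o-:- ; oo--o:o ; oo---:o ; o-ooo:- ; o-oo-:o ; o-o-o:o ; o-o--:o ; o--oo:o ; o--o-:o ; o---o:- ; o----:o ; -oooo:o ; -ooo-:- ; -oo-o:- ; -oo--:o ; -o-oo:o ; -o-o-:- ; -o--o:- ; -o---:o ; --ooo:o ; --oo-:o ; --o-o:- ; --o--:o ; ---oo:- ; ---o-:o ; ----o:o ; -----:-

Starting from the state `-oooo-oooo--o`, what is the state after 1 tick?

o-o-oo-o--oo-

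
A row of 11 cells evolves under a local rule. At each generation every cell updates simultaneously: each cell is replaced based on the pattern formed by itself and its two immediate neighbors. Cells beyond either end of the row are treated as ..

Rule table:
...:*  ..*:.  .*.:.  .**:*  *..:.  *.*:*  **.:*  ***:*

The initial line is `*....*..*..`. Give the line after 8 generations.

generation 1: ..**......*
generation 2: *.**.****..
generation 3: .********.*
generation 4: .*********.
generation 5: .*********.  (fixed point — unchanged through generation 8)

.*********.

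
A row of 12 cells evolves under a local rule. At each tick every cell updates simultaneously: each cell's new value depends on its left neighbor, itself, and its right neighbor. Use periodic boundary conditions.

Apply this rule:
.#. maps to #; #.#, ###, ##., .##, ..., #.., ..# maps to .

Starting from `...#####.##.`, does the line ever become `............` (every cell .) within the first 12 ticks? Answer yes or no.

yes

tick 1: ............
all cells are . at tick 1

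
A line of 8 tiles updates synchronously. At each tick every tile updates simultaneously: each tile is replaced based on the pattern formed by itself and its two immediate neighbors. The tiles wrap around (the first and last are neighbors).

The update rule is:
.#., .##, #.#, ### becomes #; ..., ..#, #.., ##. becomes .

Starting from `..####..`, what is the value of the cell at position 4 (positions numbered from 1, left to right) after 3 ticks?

.

tick 1: ..###...
tick 2: ..##....
tick 3: ..#.....
position 4 holds .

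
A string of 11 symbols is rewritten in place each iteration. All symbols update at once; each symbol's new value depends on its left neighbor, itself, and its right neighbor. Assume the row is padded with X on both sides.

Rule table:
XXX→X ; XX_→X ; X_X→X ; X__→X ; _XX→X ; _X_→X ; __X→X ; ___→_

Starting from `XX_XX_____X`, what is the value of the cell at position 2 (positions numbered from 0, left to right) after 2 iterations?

X

XXXXXX___XX
XXXXXXX_XXX
position 2 holds X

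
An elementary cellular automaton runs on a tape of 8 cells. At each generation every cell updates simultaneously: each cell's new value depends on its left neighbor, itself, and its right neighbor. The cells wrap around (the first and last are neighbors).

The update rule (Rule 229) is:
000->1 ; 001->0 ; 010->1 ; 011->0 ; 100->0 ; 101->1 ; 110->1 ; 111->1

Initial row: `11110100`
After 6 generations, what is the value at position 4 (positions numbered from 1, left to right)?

01111100
00111101
00011111
01001111
11000111
11010011
position 4 holds 1

1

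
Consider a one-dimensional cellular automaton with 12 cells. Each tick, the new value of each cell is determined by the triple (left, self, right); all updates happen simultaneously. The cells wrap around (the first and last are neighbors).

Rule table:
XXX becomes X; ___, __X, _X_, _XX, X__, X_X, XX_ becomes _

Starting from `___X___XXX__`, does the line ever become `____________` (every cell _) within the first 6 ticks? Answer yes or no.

yes

________X___
____________
all cells are _ at tick 2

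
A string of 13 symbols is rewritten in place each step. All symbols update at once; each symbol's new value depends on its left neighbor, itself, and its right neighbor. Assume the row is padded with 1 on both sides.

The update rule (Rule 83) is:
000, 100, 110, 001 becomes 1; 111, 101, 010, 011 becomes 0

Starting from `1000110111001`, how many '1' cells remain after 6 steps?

8

1111010001110
0001001110010
1110110011100
0010011100111
1101100111000
0100111001111
count of 1: 8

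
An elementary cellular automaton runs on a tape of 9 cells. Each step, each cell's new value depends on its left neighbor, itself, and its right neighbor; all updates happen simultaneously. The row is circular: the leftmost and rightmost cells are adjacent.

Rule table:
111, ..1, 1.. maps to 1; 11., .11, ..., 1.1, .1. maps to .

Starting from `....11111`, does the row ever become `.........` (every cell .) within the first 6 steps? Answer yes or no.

1..1.111.
.11...1..
1..1.1.1.
.11......
1..1.....
.11.1...1
step 6 is .11.1...1, still not uniform .

no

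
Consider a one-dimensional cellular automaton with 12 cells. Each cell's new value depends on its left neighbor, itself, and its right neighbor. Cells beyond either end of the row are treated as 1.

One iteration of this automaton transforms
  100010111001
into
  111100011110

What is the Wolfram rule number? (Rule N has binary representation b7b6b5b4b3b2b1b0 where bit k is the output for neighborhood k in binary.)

211

position 7: 111 → 1  (bit 7 = 1)
position 0: 110 → 1  (bit 6 = 1)
position 5: 101 → 0  (bit 5 = 0)
position 1: 100 → 1  (bit 4 = 1)
position 6: 011 → 0  (bit 3 = 0)
position 4: 010 → 0  (bit 2 = 0)
position 3: 001 → 1  (bit 1 = 1)
position 2: 000 → 1  (bit 0 = 1)
bits b7..b0 = 11010011 = 211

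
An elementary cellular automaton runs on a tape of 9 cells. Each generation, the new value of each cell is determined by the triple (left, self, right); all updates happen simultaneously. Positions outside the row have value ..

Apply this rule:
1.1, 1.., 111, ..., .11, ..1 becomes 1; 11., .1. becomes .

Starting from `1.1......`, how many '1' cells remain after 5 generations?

generation 1: .1.111111
generation 2: 1.111111.
generation 3: .111111.1
generation 4: 111111.1.
generation 5: 11111.1.1
count of 1: 7

7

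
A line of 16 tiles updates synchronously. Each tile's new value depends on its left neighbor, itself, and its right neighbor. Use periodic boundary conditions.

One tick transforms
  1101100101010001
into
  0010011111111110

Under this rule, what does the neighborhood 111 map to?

0

At position 0 the neighborhood is 111; the next row has 0 there.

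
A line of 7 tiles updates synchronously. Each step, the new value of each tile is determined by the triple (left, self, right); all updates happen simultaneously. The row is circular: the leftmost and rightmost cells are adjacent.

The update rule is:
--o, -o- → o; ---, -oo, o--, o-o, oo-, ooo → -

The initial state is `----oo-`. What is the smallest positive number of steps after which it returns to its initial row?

---o---
--oo---
-o-----
oo-----
------o
-----oo
----o--
---oo--
--o----
-oo----
o------
o-----o
-----o-
----oo-

14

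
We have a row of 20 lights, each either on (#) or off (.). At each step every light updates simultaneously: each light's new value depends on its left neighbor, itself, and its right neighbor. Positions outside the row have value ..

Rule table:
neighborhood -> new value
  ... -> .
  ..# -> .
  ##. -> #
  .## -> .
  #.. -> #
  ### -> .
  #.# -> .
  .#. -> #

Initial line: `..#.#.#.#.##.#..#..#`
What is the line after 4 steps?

..#.#.##.#..#..#.#.#

..#.#.#.#..#.##.##.#
..#.#.#.##.#..#..#.#
..#.#.#..#.##.##.#.#
..#.#.##.#..#..#.#.#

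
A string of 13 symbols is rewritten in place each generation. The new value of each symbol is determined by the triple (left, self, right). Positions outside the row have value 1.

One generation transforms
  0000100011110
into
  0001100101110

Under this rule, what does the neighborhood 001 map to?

At position 3 the neighborhood is 001; the next row has 1 there.

1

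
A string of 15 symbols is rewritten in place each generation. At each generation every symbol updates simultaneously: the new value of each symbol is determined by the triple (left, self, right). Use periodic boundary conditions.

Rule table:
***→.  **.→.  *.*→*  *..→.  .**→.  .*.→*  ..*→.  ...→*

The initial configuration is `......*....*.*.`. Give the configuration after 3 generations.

.***......*.*.*

*****.*.**.***.
.....***..*...*
.***......*.*.*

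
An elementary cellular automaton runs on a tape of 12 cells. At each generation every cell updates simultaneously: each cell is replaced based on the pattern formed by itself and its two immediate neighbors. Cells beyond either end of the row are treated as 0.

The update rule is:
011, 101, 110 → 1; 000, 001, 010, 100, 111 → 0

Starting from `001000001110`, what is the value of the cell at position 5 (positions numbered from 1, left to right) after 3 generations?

000000001010
000000000100
000000000000
position 5 holds 0

0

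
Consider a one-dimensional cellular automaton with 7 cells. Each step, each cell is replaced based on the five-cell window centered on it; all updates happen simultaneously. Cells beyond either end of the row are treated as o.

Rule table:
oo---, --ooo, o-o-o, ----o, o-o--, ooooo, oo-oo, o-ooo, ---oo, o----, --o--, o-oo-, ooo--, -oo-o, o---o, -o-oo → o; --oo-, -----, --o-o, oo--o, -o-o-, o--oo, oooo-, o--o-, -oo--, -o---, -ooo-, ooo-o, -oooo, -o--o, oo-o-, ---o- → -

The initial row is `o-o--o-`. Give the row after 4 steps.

step 1: --o---o
step 2: --o-ooo
step 3: ---oo-o
step 4: ooo-ooo

ooo-ooo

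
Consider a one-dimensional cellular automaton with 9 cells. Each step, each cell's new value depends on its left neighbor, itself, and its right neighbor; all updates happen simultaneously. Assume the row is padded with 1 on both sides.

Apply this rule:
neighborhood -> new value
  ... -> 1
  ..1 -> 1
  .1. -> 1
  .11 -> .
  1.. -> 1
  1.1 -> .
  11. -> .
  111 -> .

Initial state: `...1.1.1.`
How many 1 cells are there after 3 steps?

7

step 1: 1111.1.1.
step 2: .....1.1.
step 3: 111111.1.
count of 1: 7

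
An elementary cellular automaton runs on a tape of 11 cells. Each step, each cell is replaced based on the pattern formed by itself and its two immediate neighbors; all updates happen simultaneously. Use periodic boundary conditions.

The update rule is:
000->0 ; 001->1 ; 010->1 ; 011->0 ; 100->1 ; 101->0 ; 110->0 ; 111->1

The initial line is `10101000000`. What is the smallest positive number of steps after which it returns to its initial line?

31

10101100001
00100010010
01110111111
00100011110
01110101101
00100100001
11111110011
11111101101
11111000000
01110100001
00100110011
11111001100
01110110011
00100001100
01110010010
10101111111
00100111111
11111011110
01110001100
10101010010
10101011110
10101001100
10101110011
00100101101
11111100001
11111010010
01110011110
10101101101
00100000000
01110000000
10101000000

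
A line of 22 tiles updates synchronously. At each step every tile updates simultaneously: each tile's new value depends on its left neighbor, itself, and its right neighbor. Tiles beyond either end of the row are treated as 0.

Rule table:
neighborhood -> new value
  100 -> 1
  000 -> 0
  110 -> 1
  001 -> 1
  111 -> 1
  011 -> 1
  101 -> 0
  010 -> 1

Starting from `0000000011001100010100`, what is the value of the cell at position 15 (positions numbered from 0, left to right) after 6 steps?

0

0000000111111110110110
0000001111111110110111
0000011111111110110111
0000111111111110110111
0001111111111110110111
0011111111111110110111
position 15 holds 0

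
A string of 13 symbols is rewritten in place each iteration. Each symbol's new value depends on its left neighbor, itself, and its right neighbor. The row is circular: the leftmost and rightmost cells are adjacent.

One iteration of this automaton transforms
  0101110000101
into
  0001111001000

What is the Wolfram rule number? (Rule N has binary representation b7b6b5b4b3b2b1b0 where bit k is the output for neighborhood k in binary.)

position 4: 111 → 1  (bit 7 = 1)
position 5: 110 → 1  (bit 6 = 1)
position 0: 101 → 0  (bit 5 = 0)
position 6: 100 → 1  (bit 4 = 1)
position 3: 011 → 1  (bit 3 = 1)
position 1: 010 → 0  (bit 2 = 0)
position 9: 001 → 1  (bit 1 = 1)
position 7: 000 → 0  (bit 0 = 0)
bits b7..b0 = 11011010 = 218

218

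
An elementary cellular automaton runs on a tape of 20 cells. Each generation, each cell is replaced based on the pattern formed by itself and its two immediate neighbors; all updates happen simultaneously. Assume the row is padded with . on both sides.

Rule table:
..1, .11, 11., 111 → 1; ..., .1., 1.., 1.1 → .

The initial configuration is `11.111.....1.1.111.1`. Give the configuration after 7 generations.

generation 1: 11.111....1....111..
generation 2: 11.111...1....1111..
generation 3: 11.111..1....11111..
generation 4: 11.111.1....111111..
generation 5: 11.111.....1111111..
generation 6: 11.111....11111111..
generation 7: 11.111...111111111..

11.111...111111111..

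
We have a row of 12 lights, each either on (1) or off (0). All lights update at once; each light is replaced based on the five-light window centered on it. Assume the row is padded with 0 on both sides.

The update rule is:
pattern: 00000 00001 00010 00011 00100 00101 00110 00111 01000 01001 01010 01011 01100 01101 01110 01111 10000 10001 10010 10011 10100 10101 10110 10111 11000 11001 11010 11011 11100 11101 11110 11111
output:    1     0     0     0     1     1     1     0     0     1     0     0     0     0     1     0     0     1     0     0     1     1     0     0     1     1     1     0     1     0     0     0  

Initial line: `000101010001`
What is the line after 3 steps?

101101010101

100101010101
110101010101
101101010101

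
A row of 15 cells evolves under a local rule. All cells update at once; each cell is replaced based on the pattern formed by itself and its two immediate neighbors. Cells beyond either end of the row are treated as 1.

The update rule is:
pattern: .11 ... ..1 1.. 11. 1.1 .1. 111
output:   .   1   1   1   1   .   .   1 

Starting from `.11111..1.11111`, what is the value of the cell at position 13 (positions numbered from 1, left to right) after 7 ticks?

..111111...1111
11.11111111.111
11..1111111..11
1111.11111111.1
1111..1111111..
111111.11111111
111111..1111111
position 13 holds 1

1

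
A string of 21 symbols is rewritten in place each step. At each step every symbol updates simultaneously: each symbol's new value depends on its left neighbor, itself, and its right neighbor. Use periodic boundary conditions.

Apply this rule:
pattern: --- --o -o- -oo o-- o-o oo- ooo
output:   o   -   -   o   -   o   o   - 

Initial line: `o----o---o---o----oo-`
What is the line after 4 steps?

--oo---o---o---oo-ooo
--oo-o---o---o-oooo-o
--ooo--o---o--oo--oo-
o-o-o----o----oo--oo-

o-o-o----o----oo--oo-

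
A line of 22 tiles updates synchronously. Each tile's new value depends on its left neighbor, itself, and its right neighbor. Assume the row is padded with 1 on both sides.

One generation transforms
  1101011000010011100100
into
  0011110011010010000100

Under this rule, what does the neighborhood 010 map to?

1

At position 3 the neighborhood is 010; the next row has 1 there.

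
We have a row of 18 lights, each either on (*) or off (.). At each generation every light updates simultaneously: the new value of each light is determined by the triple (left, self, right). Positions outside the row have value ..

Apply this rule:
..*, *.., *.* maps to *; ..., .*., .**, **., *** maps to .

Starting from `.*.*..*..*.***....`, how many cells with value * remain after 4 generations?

8

generation 1: *.*.**.**.*...*...
generation 2: .*.*..*..*.*.*.*..
generation 3: *.*.**.**.*.*.*.*.
generation 4: .*.*..*..*.*.*.*.*
count of *: 8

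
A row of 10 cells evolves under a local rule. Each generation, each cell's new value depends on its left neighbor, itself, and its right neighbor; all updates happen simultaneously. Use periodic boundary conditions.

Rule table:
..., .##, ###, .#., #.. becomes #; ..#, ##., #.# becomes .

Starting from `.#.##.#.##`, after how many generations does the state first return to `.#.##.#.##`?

2

.#.#..#.#.
.#.##.#.##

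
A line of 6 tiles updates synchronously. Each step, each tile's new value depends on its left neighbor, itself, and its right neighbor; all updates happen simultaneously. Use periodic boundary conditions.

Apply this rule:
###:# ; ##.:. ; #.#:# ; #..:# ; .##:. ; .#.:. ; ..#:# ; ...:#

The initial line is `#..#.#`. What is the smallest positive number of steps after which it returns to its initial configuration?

step 1: .##.#.
step 2: #..#.#

2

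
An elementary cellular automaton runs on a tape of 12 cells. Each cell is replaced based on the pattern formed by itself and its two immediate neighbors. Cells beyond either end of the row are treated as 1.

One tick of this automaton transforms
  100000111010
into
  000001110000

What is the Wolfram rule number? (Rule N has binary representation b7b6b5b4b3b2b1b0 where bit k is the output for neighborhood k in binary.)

position 7: 111 → 1  (bit 7 = 1)
position 0: 110 → 0  (bit 6 = 0)
position 9: 101 → 0  (bit 5 = 0)
position 1: 100 → 0  (bit 4 = 0)
position 6: 011 → 1  (bit 3 = 1)
position 10: 010 → 0  (bit 2 = 0)
position 5: 001 → 1  (bit 1 = 1)
position 2: 000 → 0  (bit 0 = 0)
bits b7..b0 = 10001010 = 138

138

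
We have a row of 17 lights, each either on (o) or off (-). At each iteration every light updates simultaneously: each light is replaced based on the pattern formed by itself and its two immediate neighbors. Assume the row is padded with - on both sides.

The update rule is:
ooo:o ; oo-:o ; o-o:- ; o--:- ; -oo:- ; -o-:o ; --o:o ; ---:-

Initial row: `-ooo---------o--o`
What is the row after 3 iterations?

o-oo------oo-o-oo

o-oo--------oo-oo
o--o-------o-o--o
o-oo------oo-o-oo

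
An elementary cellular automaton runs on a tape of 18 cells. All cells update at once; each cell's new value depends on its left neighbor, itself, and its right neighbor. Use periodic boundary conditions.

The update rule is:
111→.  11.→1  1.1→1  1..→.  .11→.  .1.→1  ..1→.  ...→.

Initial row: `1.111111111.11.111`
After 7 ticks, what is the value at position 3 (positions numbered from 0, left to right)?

.

tick 1: 11........11.11...
tick 2: .1.........11.1...
tick 3: .1..........111...
tick 4: .1............1...
tick 5: .1............1...  (fixed point — unchanged through tick 7)
position 3 holds .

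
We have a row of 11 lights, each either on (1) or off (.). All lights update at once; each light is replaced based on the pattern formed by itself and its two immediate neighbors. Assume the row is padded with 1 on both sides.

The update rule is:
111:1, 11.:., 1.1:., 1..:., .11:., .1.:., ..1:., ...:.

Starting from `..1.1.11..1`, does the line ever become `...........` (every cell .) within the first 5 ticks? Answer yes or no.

yes

...........
all cells are . at tick 1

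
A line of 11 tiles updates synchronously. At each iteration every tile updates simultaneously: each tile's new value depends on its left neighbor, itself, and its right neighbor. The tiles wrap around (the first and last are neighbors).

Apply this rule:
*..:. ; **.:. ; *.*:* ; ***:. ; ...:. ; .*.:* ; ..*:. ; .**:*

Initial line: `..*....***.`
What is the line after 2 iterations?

..*....*...
..*....*...

..*....*...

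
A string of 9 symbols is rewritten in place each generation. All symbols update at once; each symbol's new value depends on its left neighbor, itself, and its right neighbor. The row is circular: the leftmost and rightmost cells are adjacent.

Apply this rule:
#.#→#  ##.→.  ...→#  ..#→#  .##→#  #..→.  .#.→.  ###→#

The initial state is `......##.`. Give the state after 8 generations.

#######..
######..#
#####..##
####..###
###..####
##..#####
#..######
..#######

..#######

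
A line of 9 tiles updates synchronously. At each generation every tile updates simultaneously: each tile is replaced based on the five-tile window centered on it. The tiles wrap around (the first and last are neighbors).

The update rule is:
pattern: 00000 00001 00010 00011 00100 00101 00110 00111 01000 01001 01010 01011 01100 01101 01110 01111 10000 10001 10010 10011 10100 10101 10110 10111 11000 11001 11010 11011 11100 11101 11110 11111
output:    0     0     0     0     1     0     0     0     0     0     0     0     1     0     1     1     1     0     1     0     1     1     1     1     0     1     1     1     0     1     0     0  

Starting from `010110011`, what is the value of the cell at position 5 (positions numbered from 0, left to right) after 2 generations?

generation 1: 110111000
generation 2: 001110000
position 5 holds 0

0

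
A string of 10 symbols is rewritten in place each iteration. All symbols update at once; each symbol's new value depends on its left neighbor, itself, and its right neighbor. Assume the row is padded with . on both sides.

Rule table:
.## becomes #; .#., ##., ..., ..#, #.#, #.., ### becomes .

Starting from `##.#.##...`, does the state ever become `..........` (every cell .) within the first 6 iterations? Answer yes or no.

yes

iteration 1: #....#....
iteration 2: ..........
all cells are . at iteration 2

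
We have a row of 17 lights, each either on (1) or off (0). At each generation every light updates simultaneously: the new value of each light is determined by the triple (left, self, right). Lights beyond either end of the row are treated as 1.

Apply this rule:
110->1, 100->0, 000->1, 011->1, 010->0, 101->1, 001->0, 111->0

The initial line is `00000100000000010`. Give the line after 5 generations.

00011001001011111

01110001111111001
11010101000001001
01101010011100001
11110100010101101
00011001001011111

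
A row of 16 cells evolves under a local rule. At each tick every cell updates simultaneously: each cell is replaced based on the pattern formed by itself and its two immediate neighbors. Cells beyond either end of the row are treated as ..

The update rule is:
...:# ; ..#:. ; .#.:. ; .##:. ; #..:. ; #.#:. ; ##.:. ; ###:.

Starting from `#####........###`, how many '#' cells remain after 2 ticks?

tick 1: ......######....
tick 2: #####........###
count of #: 8

8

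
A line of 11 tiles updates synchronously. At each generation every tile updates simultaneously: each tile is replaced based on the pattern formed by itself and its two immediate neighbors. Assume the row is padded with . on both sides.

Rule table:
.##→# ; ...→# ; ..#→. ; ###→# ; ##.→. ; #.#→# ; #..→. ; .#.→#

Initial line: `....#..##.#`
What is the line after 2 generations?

###.#..#.##
##.##..###.

##.##..###.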